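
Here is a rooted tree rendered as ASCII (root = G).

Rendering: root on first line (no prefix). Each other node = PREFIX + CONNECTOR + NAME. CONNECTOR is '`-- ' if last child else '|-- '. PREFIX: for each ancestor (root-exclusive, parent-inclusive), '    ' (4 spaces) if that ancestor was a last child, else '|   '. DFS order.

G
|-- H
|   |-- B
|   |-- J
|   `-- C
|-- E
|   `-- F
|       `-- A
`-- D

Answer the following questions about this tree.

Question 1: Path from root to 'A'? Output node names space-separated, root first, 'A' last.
Answer: G E F A

Derivation:
Walk down from root: G -> E -> F -> A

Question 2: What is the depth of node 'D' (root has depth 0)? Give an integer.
Answer: 1

Derivation:
Path from root to D: G -> D
Depth = number of edges = 1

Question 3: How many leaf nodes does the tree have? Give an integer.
Leaves (nodes with no children): A, B, C, D, J

Answer: 5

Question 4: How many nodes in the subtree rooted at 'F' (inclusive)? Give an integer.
Subtree rooted at F contains: A, F
Count = 2

Answer: 2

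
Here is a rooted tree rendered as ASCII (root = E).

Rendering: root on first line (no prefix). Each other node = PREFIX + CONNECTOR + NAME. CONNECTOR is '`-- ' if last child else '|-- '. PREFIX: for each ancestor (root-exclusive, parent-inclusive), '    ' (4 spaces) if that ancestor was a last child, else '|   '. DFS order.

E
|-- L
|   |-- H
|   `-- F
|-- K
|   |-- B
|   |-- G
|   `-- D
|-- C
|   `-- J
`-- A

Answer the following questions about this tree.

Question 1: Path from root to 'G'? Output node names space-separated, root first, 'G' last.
Answer: E K G

Derivation:
Walk down from root: E -> K -> G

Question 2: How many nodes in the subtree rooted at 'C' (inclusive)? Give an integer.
Answer: 2

Derivation:
Subtree rooted at C contains: C, J
Count = 2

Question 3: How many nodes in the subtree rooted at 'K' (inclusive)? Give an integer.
Answer: 4

Derivation:
Subtree rooted at K contains: B, D, G, K
Count = 4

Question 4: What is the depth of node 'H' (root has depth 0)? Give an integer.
Path from root to H: E -> L -> H
Depth = number of edges = 2

Answer: 2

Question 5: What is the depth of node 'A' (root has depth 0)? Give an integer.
Path from root to A: E -> A
Depth = number of edges = 1

Answer: 1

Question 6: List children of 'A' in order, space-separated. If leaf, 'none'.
Answer: none

Derivation:
Node A's children (from adjacency): (leaf)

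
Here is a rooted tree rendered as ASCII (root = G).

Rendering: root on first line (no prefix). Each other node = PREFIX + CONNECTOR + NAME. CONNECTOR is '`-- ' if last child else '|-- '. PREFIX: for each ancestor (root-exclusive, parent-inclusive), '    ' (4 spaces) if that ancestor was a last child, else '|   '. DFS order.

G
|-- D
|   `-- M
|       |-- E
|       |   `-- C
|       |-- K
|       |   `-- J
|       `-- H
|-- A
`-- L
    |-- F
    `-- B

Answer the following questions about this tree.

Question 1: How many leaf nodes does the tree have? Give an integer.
Leaves (nodes with no children): A, B, C, F, H, J

Answer: 6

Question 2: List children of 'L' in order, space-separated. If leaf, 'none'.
Answer: F B

Derivation:
Node L's children (from adjacency): F, B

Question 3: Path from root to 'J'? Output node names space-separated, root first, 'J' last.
Answer: G D M K J

Derivation:
Walk down from root: G -> D -> M -> K -> J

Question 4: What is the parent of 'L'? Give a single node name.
Scan adjacency: L appears as child of G

Answer: G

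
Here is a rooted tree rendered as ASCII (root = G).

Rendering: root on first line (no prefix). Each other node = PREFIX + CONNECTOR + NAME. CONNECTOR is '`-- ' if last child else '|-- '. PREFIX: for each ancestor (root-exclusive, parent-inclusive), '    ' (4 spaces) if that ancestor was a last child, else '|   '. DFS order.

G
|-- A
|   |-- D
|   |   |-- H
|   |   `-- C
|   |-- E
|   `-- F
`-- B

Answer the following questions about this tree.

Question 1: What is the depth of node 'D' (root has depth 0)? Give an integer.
Answer: 2

Derivation:
Path from root to D: G -> A -> D
Depth = number of edges = 2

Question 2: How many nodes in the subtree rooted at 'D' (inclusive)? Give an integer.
Subtree rooted at D contains: C, D, H
Count = 3

Answer: 3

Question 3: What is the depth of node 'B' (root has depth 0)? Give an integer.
Answer: 1

Derivation:
Path from root to B: G -> B
Depth = number of edges = 1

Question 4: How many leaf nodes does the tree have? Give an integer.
Leaves (nodes with no children): B, C, E, F, H

Answer: 5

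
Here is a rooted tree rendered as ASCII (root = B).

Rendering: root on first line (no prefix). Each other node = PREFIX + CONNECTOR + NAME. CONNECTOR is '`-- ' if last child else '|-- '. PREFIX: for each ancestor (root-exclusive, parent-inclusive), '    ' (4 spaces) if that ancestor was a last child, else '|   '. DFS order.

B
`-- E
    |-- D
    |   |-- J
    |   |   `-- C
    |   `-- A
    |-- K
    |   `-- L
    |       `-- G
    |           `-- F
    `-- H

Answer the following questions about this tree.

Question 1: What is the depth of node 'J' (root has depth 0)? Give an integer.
Path from root to J: B -> E -> D -> J
Depth = number of edges = 3

Answer: 3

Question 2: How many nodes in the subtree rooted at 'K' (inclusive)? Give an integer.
Subtree rooted at K contains: F, G, K, L
Count = 4

Answer: 4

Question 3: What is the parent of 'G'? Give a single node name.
Answer: L

Derivation:
Scan adjacency: G appears as child of L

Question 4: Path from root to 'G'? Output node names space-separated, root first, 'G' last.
Walk down from root: B -> E -> K -> L -> G

Answer: B E K L G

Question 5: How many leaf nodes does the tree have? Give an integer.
Leaves (nodes with no children): A, C, F, H

Answer: 4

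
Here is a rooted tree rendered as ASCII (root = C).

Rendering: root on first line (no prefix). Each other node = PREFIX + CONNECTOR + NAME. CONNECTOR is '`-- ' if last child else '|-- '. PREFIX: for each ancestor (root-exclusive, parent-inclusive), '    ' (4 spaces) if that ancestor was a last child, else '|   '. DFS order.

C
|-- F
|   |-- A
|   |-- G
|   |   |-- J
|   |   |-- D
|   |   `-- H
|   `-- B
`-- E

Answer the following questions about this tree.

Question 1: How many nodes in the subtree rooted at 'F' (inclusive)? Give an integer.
Answer: 7

Derivation:
Subtree rooted at F contains: A, B, D, F, G, H, J
Count = 7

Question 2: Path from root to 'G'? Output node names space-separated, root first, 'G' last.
Answer: C F G

Derivation:
Walk down from root: C -> F -> G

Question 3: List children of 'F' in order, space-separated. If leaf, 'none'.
Answer: A G B

Derivation:
Node F's children (from adjacency): A, G, B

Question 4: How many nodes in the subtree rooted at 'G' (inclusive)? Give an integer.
Subtree rooted at G contains: D, G, H, J
Count = 4

Answer: 4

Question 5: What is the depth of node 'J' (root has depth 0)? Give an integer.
Path from root to J: C -> F -> G -> J
Depth = number of edges = 3

Answer: 3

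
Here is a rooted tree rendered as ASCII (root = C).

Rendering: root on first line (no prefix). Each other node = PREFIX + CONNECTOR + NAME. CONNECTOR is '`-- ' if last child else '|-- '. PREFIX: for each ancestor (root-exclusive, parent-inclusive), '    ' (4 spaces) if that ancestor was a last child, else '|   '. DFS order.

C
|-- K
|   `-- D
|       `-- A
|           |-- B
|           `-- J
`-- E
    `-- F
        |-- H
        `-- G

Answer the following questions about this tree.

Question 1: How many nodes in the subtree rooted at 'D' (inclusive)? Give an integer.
Subtree rooted at D contains: A, B, D, J
Count = 4

Answer: 4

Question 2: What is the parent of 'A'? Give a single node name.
Answer: D

Derivation:
Scan adjacency: A appears as child of D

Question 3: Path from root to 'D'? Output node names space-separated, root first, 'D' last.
Answer: C K D

Derivation:
Walk down from root: C -> K -> D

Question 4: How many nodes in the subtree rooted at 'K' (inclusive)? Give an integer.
Subtree rooted at K contains: A, B, D, J, K
Count = 5

Answer: 5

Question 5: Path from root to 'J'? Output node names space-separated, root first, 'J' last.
Answer: C K D A J

Derivation:
Walk down from root: C -> K -> D -> A -> J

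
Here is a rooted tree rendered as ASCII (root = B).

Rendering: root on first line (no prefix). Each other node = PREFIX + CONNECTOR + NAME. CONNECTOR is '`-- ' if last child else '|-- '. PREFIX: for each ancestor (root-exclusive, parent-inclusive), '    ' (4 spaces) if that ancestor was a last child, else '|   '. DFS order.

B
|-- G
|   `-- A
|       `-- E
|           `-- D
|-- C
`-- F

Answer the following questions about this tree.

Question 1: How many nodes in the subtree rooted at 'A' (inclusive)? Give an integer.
Subtree rooted at A contains: A, D, E
Count = 3

Answer: 3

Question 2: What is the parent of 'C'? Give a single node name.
Answer: B

Derivation:
Scan adjacency: C appears as child of B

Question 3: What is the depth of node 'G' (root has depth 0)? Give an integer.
Answer: 1

Derivation:
Path from root to G: B -> G
Depth = number of edges = 1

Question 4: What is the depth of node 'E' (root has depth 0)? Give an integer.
Answer: 3

Derivation:
Path from root to E: B -> G -> A -> E
Depth = number of edges = 3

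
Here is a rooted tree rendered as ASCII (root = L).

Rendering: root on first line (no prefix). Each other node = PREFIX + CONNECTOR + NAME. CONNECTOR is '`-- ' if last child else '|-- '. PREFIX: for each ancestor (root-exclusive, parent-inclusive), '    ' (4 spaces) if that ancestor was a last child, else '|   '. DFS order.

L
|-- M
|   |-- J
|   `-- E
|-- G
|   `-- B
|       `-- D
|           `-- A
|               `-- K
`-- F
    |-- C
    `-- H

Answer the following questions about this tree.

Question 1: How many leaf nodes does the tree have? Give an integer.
Leaves (nodes with no children): C, E, H, J, K

Answer: 5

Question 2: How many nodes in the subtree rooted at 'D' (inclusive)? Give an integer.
Answer: 3

Derivation:
Subtree rooted at D contains: A, D, K
Count = 3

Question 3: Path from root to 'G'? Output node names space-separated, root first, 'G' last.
Walk down from root: L -> G

Answer: L G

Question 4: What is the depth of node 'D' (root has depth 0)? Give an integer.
Answer: 3

Derivation:
Path from root to D: L -> G -> B -> D
Depth = number of edges = 3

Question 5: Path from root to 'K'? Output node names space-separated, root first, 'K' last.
Answer: L G B D A K

Derivation:
Walk down from root: L -> G -> B -> D -> A -> K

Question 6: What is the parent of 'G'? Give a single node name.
Scan adjacency: G appears as child of L

Answer: L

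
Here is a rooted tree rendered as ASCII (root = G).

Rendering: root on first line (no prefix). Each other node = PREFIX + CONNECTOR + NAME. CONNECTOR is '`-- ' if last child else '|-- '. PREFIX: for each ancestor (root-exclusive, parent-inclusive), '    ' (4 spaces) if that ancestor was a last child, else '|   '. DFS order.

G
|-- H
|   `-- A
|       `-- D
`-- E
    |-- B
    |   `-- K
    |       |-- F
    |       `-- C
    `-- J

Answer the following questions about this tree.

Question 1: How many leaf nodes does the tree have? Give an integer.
Answer: 4

Derivation:
Leaves (nodes with no children): C, D, F, J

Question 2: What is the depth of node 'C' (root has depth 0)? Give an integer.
Answer: 4

Derivation:
Path from root to C: G -> E -> B -> K -> C
Depth = number of edges = 4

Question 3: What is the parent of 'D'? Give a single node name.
Answer: A

Derivation:
Scan adjacency: D appears as child of A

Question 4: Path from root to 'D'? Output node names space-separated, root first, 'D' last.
Answer: G H A D

Derivation:
Walk down from root: G -> H -> A -> D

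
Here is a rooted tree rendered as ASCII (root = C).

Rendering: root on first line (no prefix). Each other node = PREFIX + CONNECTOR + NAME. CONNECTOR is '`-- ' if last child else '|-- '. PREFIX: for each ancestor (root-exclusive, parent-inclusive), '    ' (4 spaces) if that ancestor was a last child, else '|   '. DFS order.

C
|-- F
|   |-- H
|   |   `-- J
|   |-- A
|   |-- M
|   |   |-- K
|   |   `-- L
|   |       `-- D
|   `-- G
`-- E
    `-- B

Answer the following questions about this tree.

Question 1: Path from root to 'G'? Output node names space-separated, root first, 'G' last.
Walk down from root: C -> F -> G

Answer: C F G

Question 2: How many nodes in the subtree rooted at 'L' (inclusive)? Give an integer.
Answer: 2

Derivation:
Subtree rooted at L contains: D, L
Count = 2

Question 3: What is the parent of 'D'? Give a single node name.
Answer: L

Derivation:
Scan adjacency: D appears as child of L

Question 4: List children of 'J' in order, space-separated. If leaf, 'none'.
Node J's children (from adjacency): (leaf)

Answer: none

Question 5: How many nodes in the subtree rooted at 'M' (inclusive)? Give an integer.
Subtree rooted at M contains: D, K, L, M
Count = 4

Answer: 4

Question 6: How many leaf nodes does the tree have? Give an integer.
Leaves (nodes with no children): A, B, D, G, J, K

Answer: 6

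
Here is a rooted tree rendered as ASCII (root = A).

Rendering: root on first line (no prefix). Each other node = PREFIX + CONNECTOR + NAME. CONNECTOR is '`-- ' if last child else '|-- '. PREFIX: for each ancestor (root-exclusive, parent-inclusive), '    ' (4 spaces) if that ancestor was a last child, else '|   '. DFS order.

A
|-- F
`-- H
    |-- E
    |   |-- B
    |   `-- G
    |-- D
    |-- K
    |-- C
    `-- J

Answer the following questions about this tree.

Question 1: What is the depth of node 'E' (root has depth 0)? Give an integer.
Path from root to E: A -> H -> E
Depth = number of edges = 2

Answer: 2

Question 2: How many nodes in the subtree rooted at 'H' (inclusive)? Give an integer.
Subtree rooted at H contains: B, C, D, E, G, H, J, K
Count = 8

Answer: 8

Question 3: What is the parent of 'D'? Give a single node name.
Answer: H

Derivation:
Scan adjacency: D appears as child of H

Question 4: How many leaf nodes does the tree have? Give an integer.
Leaves (nodes with no children): B, C, D, F, G, J, K

Answer: 7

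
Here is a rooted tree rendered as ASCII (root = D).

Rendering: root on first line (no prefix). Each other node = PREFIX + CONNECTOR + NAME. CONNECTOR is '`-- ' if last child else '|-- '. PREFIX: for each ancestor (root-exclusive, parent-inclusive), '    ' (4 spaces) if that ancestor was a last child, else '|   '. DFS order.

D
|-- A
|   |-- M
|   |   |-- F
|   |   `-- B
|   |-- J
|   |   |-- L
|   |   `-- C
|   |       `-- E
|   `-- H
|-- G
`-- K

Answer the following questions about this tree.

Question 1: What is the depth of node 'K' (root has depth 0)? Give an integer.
Answer: 1

Derivation:
Path from root to K: D -> K
Depth = number of edges = 1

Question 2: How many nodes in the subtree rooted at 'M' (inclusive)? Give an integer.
Subtree rooted at M contains: B, F, M
Count = 3

Answer: 3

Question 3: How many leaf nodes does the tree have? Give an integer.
Answer: 7

Derivation:
Leaves (nodes with no children): B, E, F, G, H, K, L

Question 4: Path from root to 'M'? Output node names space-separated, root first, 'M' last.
Answer: D A M

Derivation:
Walk down from root: D -> A -> M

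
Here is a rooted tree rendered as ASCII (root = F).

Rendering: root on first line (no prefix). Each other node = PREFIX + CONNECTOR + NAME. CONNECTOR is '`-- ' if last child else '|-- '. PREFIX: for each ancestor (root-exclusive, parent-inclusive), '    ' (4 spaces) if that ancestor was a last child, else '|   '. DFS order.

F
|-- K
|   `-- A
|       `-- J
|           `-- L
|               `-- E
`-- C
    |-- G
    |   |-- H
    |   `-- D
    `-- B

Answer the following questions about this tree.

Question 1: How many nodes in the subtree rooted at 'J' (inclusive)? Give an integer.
Answer: 3

Derivation:
Subtree rooted at J contains: E, J, L
Count = 3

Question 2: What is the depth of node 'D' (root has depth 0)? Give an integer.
Path from root to D: F -> C -> G -> D
Depth = number of edges = 3

Answer: 3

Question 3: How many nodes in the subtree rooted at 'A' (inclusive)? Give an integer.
Subtree rooted at A contains: A, E, J, L
Count = 4

Answer: 4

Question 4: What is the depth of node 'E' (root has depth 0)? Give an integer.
Path from root to E: F -> K -> A -> J -> L -> E
Depth = number of edges = 5

Answer: 5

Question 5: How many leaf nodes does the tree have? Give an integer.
Leaves (nodes with no children): B, D, E, H

Answer: 4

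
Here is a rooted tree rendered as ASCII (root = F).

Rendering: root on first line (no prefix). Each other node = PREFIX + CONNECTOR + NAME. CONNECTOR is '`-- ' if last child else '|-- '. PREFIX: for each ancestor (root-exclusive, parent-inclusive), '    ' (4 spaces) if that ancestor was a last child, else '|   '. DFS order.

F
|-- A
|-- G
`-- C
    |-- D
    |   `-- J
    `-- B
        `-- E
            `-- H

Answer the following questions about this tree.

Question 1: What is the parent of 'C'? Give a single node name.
Answer: F

Derivation:
Scan adjacency: C appears as child of F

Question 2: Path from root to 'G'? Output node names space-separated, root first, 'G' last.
Walk down from root: F -> G

Answer: F G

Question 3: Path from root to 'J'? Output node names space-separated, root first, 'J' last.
Walk down from root: F -> C -> D -> J

Answer: F C D J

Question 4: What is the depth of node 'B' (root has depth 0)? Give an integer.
Answer: 2

Derivation:
Path from root to B: F -> C -> B
Depth = number of edges = 2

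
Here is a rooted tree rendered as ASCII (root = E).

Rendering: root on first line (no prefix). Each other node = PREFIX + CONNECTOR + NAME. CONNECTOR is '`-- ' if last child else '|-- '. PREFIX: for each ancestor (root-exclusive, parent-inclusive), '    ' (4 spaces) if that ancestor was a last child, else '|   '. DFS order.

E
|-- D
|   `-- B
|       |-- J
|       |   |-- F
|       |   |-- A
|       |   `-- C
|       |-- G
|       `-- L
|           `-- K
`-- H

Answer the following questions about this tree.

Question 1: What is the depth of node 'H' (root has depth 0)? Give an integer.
Path from root to H: E -> H
Depth = number of edges = 1

Answer: 1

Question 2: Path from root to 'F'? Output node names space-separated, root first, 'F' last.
Walk down from root: E -> D -> B -> J -> F

Answer: E D B J F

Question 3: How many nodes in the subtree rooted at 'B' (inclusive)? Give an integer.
Answer: 8

Derivation:
Subtree rooted at B contains: A, B, C, F, G, J, K, L
Count = 8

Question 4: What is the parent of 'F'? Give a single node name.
Answer: J

Derivation:
Scan adjacency: F appears as child of J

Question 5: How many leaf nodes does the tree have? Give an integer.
Leaves (nodes with no children): A, C, F, G, H, K

Answer: 6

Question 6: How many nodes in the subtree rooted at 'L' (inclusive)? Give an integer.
Subtree rooted at L contains: K, L
Count = 2

Answer: 2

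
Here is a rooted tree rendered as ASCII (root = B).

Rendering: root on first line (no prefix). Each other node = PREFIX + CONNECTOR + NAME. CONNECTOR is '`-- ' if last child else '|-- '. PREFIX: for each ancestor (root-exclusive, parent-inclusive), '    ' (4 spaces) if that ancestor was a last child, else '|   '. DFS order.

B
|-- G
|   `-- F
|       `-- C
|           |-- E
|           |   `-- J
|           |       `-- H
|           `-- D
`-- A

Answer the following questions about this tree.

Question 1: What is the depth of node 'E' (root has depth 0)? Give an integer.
Answer: 4

Derivation:
Path from root to E: B -> G -> F -> C -> E
Depth = number of edges = 4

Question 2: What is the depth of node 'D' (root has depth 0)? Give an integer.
Answer: 4

Derivation:
Path from root to D: B -> G -> F -> C -> D
Depth = number of edges = 4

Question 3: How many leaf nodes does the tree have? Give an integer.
Answer: 3

Derivation:
Leaves (nodes with no children): A, D, H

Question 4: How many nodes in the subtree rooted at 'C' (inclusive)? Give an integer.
Answer: 5

Derivation:
Subtree rooted at C contains: C, D, E, H, J
Count = 5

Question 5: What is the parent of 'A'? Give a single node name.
Scan adjacency: A appears as child of B

Answer: B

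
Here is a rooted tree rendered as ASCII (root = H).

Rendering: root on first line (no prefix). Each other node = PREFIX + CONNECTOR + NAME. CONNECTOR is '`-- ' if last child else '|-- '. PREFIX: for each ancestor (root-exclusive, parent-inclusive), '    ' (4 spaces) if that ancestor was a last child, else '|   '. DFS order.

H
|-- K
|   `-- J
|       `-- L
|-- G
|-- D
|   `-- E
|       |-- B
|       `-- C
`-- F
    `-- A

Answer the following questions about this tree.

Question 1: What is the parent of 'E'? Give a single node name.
Answer: D

Derivation:
Scan adjacency: E appears as child of D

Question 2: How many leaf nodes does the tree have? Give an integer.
Answer: 5

Derivation:
Leaves (nodes with no children): A, B, C, G, L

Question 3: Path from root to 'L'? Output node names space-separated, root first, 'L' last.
Answer: H K J L

Derivation:
Walk down from root: H -> K -> J -> L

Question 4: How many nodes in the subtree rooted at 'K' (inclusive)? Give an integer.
Subtree rooted at K contains: J, K, L
Count = 3

Answer: 3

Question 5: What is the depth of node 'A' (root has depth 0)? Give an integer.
Path from root to A: H -> F -> A
Depth = number of edges = 2

Answer: 2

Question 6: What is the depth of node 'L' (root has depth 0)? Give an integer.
Path from root to L: H -> K -> J -> L
Depth = number of edges = 3

Answer: 3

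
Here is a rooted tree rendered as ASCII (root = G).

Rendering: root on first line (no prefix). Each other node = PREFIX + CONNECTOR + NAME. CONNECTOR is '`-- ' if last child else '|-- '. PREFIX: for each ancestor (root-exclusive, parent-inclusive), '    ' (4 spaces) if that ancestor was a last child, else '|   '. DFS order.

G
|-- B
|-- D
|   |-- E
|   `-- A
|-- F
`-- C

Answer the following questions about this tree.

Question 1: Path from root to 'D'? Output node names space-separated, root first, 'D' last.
Walk down from root: G -> D

Answer: G D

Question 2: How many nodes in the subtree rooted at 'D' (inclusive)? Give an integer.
Answer: 3

Derivation:
Subtree rooted at D contains: A, D, E
Count = 3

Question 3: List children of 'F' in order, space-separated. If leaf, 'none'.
Node F's children (from adjacency): (leaf)

Answer: none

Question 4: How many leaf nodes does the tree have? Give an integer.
Answer: 5

Derivation:
Leaves (nodes with no children): A, B, C, E, F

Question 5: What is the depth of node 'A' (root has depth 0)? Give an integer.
Answer: 2

Derivation:
Path from root to A: G -> D -> A
Depth = number of edges = 2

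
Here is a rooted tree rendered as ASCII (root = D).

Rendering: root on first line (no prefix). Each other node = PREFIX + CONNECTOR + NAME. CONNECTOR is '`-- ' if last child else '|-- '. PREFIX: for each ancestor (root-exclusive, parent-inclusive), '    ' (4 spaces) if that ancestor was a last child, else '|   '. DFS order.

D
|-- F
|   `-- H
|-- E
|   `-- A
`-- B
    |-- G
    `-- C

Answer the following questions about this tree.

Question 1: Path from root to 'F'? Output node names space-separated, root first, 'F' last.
Answer: D F

Derivation:
Walk down from root: D -> F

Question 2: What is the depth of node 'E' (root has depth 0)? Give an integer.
Answer: 1

Derivation:
Path from root to E: D -> E
Depth = number of edges = 1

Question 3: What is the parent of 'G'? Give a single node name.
Scan adjacency: G appears as child of B

Answer: B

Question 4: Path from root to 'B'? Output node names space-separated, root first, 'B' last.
Answer: D B

Derivation:
Walk down from root: D -> B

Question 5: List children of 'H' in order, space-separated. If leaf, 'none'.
Node H's children (from adjacency): (leaf)

Answer: none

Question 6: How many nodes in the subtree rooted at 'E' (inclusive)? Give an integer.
Subtree rooted at E contains: A, E
Count = 2

Answer: 2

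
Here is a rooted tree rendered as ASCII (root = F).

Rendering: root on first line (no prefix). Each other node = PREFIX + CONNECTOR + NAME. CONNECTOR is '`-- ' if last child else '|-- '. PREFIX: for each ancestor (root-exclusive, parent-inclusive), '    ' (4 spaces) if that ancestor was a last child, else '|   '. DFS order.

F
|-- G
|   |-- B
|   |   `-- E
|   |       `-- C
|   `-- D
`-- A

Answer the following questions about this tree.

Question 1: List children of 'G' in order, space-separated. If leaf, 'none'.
Node G's children (from adjacency): B, D

Answer: B D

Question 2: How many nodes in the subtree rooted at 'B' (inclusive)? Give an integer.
Answer: 3

Derivation:
Subtree rooted at B contains: B, C, E
Count = 3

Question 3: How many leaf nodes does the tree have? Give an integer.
Answer: 3

Derivation:
Leaves (nodes with no children): A, C, D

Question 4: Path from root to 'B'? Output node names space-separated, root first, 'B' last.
Walk down from root: F -> G -> B

Answer: F G B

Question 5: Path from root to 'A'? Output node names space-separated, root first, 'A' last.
Answer: F A

Derivation:
Walk down from root: F -> A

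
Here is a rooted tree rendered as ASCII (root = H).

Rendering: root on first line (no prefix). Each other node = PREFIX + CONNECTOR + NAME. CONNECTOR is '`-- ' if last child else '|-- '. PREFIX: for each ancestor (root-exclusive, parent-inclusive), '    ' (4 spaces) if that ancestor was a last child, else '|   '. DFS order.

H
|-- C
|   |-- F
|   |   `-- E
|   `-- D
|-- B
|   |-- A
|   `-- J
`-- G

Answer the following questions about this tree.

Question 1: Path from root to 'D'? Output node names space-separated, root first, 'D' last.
Answer: H C D

Derivation:
Walk down from root: H -> C -> D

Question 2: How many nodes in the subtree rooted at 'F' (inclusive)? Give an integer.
Answer: 2

Derivation:
Subtree rooted at F contains: E, F
Count = 2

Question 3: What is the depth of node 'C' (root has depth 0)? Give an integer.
Answer: 1

Derivation:
Path from root to C: H -> C
Depth = number of edges = 1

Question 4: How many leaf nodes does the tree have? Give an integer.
Answer: 5

Derivation:
Leaves (nodes with no children): A, D, E, G, J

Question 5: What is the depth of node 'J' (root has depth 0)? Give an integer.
Path from root to J: H -> B -> J
Depth = number of edges = 2

Answer: 2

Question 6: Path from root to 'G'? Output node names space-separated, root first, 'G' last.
Answer: H G

Derivation:
Walk down from root: H -> G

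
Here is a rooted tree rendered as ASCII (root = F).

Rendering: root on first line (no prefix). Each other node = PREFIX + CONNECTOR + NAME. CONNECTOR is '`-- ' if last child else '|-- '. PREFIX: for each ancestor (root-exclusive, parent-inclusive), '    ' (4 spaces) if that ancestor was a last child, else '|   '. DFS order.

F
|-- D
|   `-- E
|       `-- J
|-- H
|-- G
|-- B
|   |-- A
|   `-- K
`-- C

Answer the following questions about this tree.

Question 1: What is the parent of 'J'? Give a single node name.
Scan adjacency: J appears as child of E

Answer: E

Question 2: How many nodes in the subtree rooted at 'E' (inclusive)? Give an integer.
Subtree rooted at E contains: E, J
Count = 2

Answer: 2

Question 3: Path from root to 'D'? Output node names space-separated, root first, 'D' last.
Answer: F D

Derivation:
Walk down from root: F -> D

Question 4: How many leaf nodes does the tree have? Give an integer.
Leaves (nodes with no children): A, C, G, H, J, K

Answer: 6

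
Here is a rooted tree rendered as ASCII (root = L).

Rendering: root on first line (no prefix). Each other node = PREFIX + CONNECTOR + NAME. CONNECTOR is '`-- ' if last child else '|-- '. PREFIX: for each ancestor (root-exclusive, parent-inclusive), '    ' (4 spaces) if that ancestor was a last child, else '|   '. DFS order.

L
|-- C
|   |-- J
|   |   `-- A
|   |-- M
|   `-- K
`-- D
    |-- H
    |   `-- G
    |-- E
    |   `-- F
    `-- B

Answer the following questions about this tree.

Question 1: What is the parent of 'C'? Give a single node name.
Answer: L

Derivation:
Scan adjacency: C appears as child of L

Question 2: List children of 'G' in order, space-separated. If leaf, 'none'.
Answer: none

Derivation:
Node G's children (from adjacency): (leaf)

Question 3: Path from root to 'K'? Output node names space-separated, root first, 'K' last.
Walk down from root: L -> C -> K

Answer: L C K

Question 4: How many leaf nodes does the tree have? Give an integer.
Leaves (nodes with no children): A, B, F, G, K, M

Answer: 6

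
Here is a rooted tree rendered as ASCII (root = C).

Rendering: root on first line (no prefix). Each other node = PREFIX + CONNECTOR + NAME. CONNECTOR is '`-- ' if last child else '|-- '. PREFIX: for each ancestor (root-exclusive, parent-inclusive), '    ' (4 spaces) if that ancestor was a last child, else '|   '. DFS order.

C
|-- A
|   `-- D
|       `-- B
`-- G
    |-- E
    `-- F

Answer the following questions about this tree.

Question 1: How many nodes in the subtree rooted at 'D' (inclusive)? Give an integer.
Subtree rooted at D contains: B, D
Count = 2

Answer: 2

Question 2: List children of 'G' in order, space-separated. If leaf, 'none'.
Answer: E F

Derivation:
Node G's children (from adjacency): E, F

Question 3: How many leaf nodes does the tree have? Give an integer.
Answer: 3

Derivation:
Leaves (nodes with no children): B, E, F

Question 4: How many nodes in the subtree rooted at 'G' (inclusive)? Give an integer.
Answer: 3

Derivation:
Subtree rooted at G contains: E, F, G
Count = 3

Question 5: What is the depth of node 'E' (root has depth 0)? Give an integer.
Path from root to E: C -> G -> E
Depth = number of edges = 2

Answer: 2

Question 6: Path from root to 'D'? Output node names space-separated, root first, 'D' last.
Walk down from root: C -> A -> D

Answer: C A D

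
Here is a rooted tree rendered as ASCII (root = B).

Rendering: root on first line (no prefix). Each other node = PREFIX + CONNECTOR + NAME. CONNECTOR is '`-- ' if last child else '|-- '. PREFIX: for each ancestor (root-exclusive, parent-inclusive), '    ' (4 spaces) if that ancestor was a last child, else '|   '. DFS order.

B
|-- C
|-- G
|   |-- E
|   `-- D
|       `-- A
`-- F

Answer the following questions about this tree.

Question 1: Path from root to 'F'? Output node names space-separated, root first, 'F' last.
Answer: B F

Derivation:
Walk down from root: B -> F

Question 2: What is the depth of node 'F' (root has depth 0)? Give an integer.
Answer: 1

Derivation:
Path from root to F: B -> F
Depth = number of edges = 1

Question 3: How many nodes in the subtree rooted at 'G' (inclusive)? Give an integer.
Subtree rooted at G contains: A, D, E, G
Count = 4

Answer: 4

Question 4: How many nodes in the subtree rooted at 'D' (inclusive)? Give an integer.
Subtree rooted at D contains: A, D
Count = 2

Answer: 2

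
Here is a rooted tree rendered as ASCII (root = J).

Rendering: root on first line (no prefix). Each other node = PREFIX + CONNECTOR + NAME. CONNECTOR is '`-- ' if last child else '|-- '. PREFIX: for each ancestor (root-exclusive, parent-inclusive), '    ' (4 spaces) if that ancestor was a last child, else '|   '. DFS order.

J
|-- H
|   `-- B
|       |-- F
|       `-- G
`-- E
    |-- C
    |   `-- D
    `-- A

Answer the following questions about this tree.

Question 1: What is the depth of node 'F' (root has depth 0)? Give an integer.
Path from root to F: J -> H -> B -> F
Depth = number of edges = 3

Answer: 3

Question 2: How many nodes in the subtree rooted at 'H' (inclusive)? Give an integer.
Answer: 4

Derivation:
Subtree rooted at H contains: B, F, G, H
Count = 4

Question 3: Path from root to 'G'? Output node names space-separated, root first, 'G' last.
Walk down from root: J -> H -> B -> G

Answer: J H B G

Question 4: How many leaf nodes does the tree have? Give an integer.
Answer: 4

Derivation:
Leaves (nodes with no children): A, D, F, G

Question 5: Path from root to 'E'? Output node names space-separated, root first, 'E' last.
Walk down from root: J -> E

Answer: J E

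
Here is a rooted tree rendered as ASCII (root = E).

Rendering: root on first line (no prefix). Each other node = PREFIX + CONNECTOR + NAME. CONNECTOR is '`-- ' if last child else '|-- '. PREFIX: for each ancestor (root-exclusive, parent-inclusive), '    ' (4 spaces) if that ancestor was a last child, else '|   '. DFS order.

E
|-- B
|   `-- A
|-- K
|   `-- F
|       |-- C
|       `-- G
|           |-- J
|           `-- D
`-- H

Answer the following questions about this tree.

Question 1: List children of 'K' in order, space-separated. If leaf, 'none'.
Answer: F

Derivation:
Node K's children (from adjacency): F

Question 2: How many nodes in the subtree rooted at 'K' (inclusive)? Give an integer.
Answer: 6

Derivation:
Subtree rooted at K contains: C, D, F, G, J, K
Count = 6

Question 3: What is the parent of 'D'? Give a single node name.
Scan adjacency: D appears as child of G

Answer: G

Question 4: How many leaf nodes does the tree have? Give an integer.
Leaves (nodes with no children): A, C, D, H, J

Answer: 5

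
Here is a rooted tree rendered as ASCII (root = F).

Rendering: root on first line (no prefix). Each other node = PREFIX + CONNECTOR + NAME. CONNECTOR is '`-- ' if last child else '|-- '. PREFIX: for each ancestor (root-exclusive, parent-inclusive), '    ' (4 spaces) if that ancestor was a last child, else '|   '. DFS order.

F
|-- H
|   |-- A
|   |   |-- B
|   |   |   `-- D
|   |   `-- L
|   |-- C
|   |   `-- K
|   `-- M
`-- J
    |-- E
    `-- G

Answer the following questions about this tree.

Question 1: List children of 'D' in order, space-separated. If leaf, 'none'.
Node D's children (from adjacency): (leaf)

Answer: none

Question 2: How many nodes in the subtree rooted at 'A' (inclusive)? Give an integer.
Answer: 4

Derivation:
Subtree rooted at A contains: A, B, D, L
Count = 4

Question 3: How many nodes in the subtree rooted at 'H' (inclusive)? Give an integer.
Subtree rooted at H contains: A, B, C, D, H, K, L, M
Count = 8

Answer: 8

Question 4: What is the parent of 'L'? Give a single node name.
Scan adjacency: L appears as child of A

Answer: A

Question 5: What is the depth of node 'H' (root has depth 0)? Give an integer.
Path from root to H: F -> H
Depth = number of edges = 1

Answer: 1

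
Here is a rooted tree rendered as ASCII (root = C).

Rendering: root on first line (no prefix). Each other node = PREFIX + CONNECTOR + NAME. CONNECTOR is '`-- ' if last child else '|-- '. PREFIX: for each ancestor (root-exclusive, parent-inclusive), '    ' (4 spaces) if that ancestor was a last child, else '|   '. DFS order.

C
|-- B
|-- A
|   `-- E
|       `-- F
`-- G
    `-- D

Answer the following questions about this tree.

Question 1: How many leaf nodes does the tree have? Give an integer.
Answer: 3

Derivation:
Leaves (nodes with no children): B, D, F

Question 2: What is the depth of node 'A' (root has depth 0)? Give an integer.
Answer: 1

Derivation:
Path from root to A: C -> A
Depth = number of edges = 1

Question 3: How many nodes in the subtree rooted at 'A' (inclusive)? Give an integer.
Answer: 3

Derivation:
Subtree rooted at A contains: A, E, F
Count = 3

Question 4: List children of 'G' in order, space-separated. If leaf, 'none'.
Node G's children (from adjacency): D

Answer: D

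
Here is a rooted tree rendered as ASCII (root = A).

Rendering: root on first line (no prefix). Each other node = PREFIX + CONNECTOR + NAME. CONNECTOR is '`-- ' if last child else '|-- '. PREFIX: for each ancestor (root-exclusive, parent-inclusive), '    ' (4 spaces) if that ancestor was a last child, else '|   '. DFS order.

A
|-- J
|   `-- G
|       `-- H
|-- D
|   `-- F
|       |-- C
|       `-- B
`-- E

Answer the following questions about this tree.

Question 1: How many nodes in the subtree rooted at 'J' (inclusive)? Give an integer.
Subtree rooted at J contains: G, H, J
Count = 3

Answer: 3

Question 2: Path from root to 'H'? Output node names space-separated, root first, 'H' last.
Answer: A J G H

Derivation:
Walk down from root: A -> J -> G -> H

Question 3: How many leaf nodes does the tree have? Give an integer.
Answer: 4

Derivation:
Leaves (nodes with no children): B, C, E, H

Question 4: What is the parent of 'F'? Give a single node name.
Answer: D

Derivation:
Scan adjacency: F appears as child of D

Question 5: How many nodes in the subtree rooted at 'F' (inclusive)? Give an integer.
Answer: 3

Derivation:
Subtree rooted at F contains: B, C, F
Count = 3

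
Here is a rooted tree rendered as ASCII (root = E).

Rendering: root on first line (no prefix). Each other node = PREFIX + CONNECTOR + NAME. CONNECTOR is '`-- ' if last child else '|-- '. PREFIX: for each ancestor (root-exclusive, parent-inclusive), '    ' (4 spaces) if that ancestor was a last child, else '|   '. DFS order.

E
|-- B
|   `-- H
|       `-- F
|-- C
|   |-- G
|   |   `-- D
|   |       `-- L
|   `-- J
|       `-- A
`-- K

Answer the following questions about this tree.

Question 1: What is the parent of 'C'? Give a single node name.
Answer: E

Derivation:
Scan adjacency: C appears as child of E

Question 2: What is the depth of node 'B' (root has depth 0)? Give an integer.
Path from root to B: E -> B
Depth = number of edges = 1

Answer: 1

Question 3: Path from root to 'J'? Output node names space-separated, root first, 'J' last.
Answer: E C J

Derivation:
Walk down from root: E -> C -> J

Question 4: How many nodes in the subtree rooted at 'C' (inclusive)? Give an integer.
Answer: 6

Derivation:
Subtree rooted at C contains: A, C, D, G, J, L
Count = 6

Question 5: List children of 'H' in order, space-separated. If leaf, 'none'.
Answer: F

Derivation:
Node H's children (from adjacency): F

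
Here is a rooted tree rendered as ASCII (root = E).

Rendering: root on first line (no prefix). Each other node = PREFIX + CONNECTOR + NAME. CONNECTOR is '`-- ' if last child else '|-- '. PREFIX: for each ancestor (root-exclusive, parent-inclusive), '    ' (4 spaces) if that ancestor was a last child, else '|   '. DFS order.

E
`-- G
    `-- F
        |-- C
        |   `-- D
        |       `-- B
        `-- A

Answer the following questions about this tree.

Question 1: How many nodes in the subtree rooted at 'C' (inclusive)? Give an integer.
Subtree rooted at C contains: B, C, D
Count = 3

Answer: 3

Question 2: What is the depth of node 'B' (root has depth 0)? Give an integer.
Answer: 5

Derivation:
Path from root to B: E -> G -> F -> C -> D -> B
Depth = number of edges = 5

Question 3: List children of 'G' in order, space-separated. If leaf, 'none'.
Node G's children (from adjacency): F

Answer: F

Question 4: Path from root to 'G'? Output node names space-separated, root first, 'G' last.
Answer: E G

Derivation:
Walk down from root: E -> G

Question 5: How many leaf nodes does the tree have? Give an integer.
Answer: 2

Derivation:
Leaves (nodes with no children): A, B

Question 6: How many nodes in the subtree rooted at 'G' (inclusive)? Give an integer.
Answer: 6

Derivation:
Subtree rooted at G contains: A, B, C, D, F, G
Count = 6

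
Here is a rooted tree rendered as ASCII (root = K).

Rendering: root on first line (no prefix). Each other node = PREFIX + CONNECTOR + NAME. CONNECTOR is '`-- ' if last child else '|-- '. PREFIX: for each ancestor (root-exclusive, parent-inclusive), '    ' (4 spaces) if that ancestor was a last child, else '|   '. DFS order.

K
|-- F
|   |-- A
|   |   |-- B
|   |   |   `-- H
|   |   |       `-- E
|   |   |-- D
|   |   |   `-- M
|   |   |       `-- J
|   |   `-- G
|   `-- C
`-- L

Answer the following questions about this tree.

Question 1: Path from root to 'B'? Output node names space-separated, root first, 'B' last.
Walk down from root: K -> F -> A -> B

Answer: K F A B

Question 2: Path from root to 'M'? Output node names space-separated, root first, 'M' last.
Answer: K F A D M

Derivation:
Walk down from root: K -> F -> A -> D -> M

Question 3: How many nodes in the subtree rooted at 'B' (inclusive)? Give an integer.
Subtree rooted at B contains: B, E, H
Count = 3

Answer: 3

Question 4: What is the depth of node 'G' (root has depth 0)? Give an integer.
Answer: 3

Derivation:
Path from root to G: K -> F -> A -> G
Depth = number of edges = 3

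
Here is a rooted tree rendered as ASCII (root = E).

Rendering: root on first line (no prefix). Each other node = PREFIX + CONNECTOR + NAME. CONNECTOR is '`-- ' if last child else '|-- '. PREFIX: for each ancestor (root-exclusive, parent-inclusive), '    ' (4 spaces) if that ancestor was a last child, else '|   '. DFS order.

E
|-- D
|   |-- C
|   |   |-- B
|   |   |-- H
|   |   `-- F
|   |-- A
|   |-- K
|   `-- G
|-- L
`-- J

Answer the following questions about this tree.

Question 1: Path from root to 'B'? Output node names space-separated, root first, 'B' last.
Walk down from root: E -> D -> C -> B

Answer: E D C B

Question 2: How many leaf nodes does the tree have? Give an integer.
Leaves (nodes with no children): A, B, F, G, H, J, K, L

Answer: 8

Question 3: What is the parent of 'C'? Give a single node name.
Answer: D

Derivation:
Scan adjacency: C appears as child of D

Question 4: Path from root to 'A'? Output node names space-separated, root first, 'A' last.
Answer: E D A

Derivation:
Walk down from root: E -> D -> A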